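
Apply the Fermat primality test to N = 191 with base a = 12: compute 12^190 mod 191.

1

12^1 ≡ 12 (mod 191)
12^2 ≡ 12^2 = 144 ≡ 144 (mod 191)
12^4 ≡ 144^2 = 20736 ≡ 108 (mod 191)
12^8 ≡ 108^2 = 11664 ≡ 13 (mod 191)
12^16 ≡ 13^2 = 169 ≡ 169 (mod 191)
12^32 ≡ 169^2 = 28561 ≡ 102 (mod 191)
12^64 ≡ 102^2 = 10404 ≡ 90 (mod 191)
12^128 ≡ 90^2 = 8100 ≡ 78 (mod 191)
190 = 128 + 32 + 16 + 8 + 4 + 2 in binary powers of 2.
So 12^190 ≡ 78 · 102 · 169 · 13 · 108 · 144 ≡ 1 (mod 191).
Since the result is 1, base 12 gives no evidence that 191 is composite.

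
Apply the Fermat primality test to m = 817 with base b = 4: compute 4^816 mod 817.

4^1 ≡ 4 (mod 817)
4^2 ≡ 4^2 = 16 ≡ 16 (mod 817)
4^4 ≡ 16^2 = 256 ≡ 256 (mod 817)
4^8 ≡ 256^2 = 65536 ≡ 176 (mod 817)
4^16 ≡ 176^2 = 30976 ≡ 747 (mod 817)
4^32 ≡ 747^2 = 558009 ≡ 815 (mod 817)
4^64 ≡ 815^2 = 664225 ≡ 4 (mod 817)
4^128 ≡ 4^2 = 16 ≡ 16 (mod 817)
4^256 ≡ 16^2 = 256 ≡ 256 (mod 817)
4^512 ≡ 256^2 = 65536 ≡ 176 (mod 817)
816 = 512 + 256 + 32 + 16 in binary powers of 2.
So 4^816 ≡ 176 · 256 · 815 · 747 ≡ 600 (mod 817).
Since 600 ≠ 1, base 4 is a Fermat witness: 817 is composite.

600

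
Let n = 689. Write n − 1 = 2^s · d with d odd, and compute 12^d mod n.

337

689 − 1 = 688 = 2^4 · 43, so d = 43.
12^1 ≡ 12 (mod 689)
12^2 ≡ 12^2 = 144 ≡ 144 (mod 689)
12^4 ≡ 144^2 = 20736 ≡ 66 (mod 689)
12^8 ≡ 66^2 = 4356 ≡ 222 (mod 689)
12^16 ≡ 222^2 = 49284 ≡ 365 (mod 689)
12^32 ≡ 365^2 = 133225 ≡ 248 (mod 689)
43 = 32 + 8 + 2 + 1 in binary powers of 2.
So 12^43 ≡ 248 · 222 · 144 · 12 ≡ 337 (mod 689).
Squaring chain: 337 → 573 → 365 → 248; never reaches −1, so base 12 is a Miller–Rabin witness that 689 is composite.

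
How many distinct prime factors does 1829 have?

1829 = 31 · 59
1829 = 31 · 59, which has 2 distinct prime factors.

2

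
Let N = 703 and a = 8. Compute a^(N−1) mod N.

8^1 ≡ 8 (mod 703)
8^2 ≡ 8^2 = 64 ≡ 64 (mod 703)
8^4 ≡ 64^2 = 4096 ≡ 581 (mod 703)
8^8 ≡ 581^2 = 337561 ≡ 121 (mod 703)
8^16 ≡ 121^2 = 14641 ≡ 581 (mod 703)
8^32 ≡ 581^2 = 337561 ≡ 121 (mod 703)
8^64 ≡ 121^2 = 14641 ≡ 581 (mod 703)
8^128 ≡ 581^2 = 337561 ≡ 121 (mod 703)
8^256 ≡ 121^2 = 14641 ≡ 581 (mod 703)
8^512 ≡ 581^2 = 337561 ≡ 121 (mod 703)
702 = 512 + 128 + 32 + 16 + 8 + 4 + 2 in binary powers of 2.
So 8^702 ≡ 121 · 121 · 121 · 581 · 121 · 581 · 64 ≡ 628 (mod 703).
Since 628 ≠ 1, base 8 is a Fermat witness: 703 is composite.

628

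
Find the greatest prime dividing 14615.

14615 = 5 · 2923
2923 = 37 · 79
79 is prime.
So 14615 = 5 · 37 · 79; the largest prime factor is 79.

79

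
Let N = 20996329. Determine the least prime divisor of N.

20996329 is odd.
Digit sum 40, not divisible by 3.
Ends in 9: not divisible by 5.
7: 20996329 = 7·2999475 + 4
11: 20996329 = 11·1908757 + 2
13: 20996329 = 13·1615102 + 3
17: 20996329 = 17·1235078 + 3
19: 20996329 = 19·1105069 + 18
23: 20996329 = 23·912883 + 20
29: 20996329 = 29·724011 + 10
31: 20996329 = 31·677300 + 29
37: 20996329 = 37·567468 + 13
41: 20996329 = 41·512105 + 24
43: 20996329 = 43·488286 + 31
47: 20996329 = 47·446730 + 19
53: 20996329 = 53·396157 + 8
59: 20996329 = 59·355869 + 58
61: 20996329 = 61·344202 + 7
67: 20996329 = 67·313378 + 3
71: 20996329 = 71·295722 + 67
73: 20996329 = 73·287620 + 69
79: 20996329 = 79·265776 + 25
83: 20996329 = 83·252967 + 68
89: 20996329 = 89·235913 + 72
97: 20996329 = 97·216457

97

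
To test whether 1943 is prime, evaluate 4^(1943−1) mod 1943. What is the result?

864

4^1 ≡ 4 (mod 1943)
4^2 ≡ 4^2 = 16 ≡ 16 (mod 1943)
4^4 ≡ 16^2 = 256 ≡ 256 (mod 1943)
4^8 ≡ 256^2 = 65536 ≡ 1417 (mod 1943)
4^16 ≡ 1417^2 = 2007889 ≡ 770 (mod 1943)
4^32 ≡ 770^2 = 592900 ≡ 285 (mod 1943)
4^64 ≡ 285^2 = 81225 ≡ 1562 (mod 1943)
4^128 ≡ 1562^2 = 2439844 ≡ 1379 (mod 1943)
4^256 ≡ 1379^2 = 1901641 ≡ 1387 (mod 1943)
4^512 ≡ 1387^2 = 1923769 ≡ 199 (mod 1943)
4^1024 ≡ 199^2 = 39601 ≡ 741 (mod 1943)
1942 = 1024 + 512 + 256 + 128 + 16 + 4 + 2 in binary powers of 2.
So 4^1942 ≡ 741 · 199 · 1387 · 1379 · 770 · 256 · 16 ≡ 864 (mod 1943).
Since 864 ≠ 1, base 4 is a Fermat witness: 1943 is composite.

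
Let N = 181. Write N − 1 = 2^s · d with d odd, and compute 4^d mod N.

180

181 − 1 = 180 = 2^2 · 45, so d = 45.
4^1 ≡ 4 (mod 181)
4^2 ≡ 4^2 = 16 ≡ 16 (mod 181)
4^4 ≡ 16^2 = 256 ≡ 75 (mod 181)
4^8 ≡ 75^2 = 5625 ≡ 14 (mod 181)
4^16 ≡ 14^2 = 196 ≡ 15 (mod 181)
4^32 ≡ 15^2 = 225 ≡ 44 (mod 181)
45 = 32 + 8 + 4 + 1 in binary powers of 2.
So 4^45 ≡ 44 · 14 · 75 · 4 ≡ 180 (mod 181).
Since 4^d ≡ 180 (mod 181), base 4 does not prove 181 composite.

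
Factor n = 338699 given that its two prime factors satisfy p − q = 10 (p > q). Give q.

Since p = q + 10, we have 338699 = q(q + 10), so q² + 10q − 338699 = 0.
Discriminant: 10² + 4·338699 = 100 + 1354796 = 1354896; √1354896 = 1164.
q = (−10 + 1164)/2 = 577, and p = q + 10 = 587.
Check: 577 · 587 = 338699.

577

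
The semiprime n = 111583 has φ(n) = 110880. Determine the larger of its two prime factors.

463

φ(n) = (p−1)(q−1) = n − (p+q) + 1, so p + q = 111583 − 110880 + 1 = 704.
p and q are the roots of t² − 704t + 111583 = 0.
Discriminant: 704² − 4·111583 = 495616 − 446332 = 49284; √49284 = 222.
q = (704 − 222)/2 = 241, p = (704 + 222)/2 = 463.
Check: 241 · 463 = 111583.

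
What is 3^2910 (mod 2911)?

3^1 ≡ 3 (mod 2911)
3^2 ≡ 3^2 = 9 ≡ 9 (mod 2911)
3^4 ≡ 9^2 = 81 ≡ 81 (mod 2911)
3^8 ≡ 81^2 = 6561 ≡ 739 (mod 2911)
3^16 ≡ 739^2 = 546121 ≡ 1764 (mod 2911)
3^32 ≡ 1764^2 = 3111696 ≡ 2748 (mod 2911)
3^64 ≡ 2748^2 = 7551504 ≡ 370 (mod 2911)
3^128 ≡ 370^2 = 136900 ≡ 83 (mod 2911)
3^256 ≡ 83^2 = 6889 ≡ 1067 (mod 2911)
3^512 ≡ 1067^2 = 1138489 ≡ 288 (mod 2911)
3^1024 ≡ 288^2 = 82944 ≡ 1436 (mod 2911)
3^2048 ≡ 1436^2 = 2062096 ≡ 1108 (mod 2911)
2910 = 2048 + 512 + 256 + 64 + 16 + 8 + 4 + 2 in binary powers of 2.
So 3^2910 ≡ 1108 · 288 · 1067 · 370 · 1764 · 739 · 81 · 9 ≡ 811 (mod 2911).
Since 811 ≠ 1, base 3 is a Fermat witness: 2911 is composite.

811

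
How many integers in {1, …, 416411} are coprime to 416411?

Factor: 416411 = 29 · 83 · 173.
φ(416411) = (29−1) · (83−1) · (173−1) = 28 · 82 · 172 = 394912.

394912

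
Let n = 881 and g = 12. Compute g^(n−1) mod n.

1

12^1 ≡ 12 (mod 881)
12^2 ≡ 12^2 = 144 ≡ 144 (mod 881)
12^4 ≡ 144^2 = 20736 ≡ 473 (mod 881)
12^8 ≡ 473^2 = 223729 ≡ 836 (mod 881)
12^16 ≡ 836^2 = 698896 ≡ 263 (mod 881)
12^32 ≡ 263^2 = 69169 ≡ 451 (mod 881)
12^64 ≡ 451^2 = 203401 ≡ 771 (mod 881)
12^128 ≡ 771^2 = 594441 ≡ 647 (mod 881)
12^256 ≡ 647^2 = 418609 ≡ 134 (mod 881)
12^512 ≡ 134^2 = 17956 ≡ 336 (mod 881)
880 = 512 + 256 + 64 + 32 + 16 in binary powers of 2.
So 12^880 ≡ 336 · 134 · 771 · 451 · 263 ≡ 1 (mod 881).
Since the result is 1, base 12 gives no evidence that 881 is composite.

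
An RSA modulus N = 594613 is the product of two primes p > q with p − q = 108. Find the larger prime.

827

Since p = q + 108, we have 594613 = q(q + 108), so q² + 108q − 594613 = 0.
Discriminant: 108² + 4·594613 = 11664 + 2378452 = 2390116; √2390116 = 1546.
q = (−108 + 1546)/2 = 719, and p = q + 108 = 827.
Check: 719 · 827 = 594613.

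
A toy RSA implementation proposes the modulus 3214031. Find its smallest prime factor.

3214031 is odd.
Digit sum 14, not divisible by 3.
Ends in 1: not divisible by 5.
7: 3214031 = 7·459147 + 2
11: 3214031 = 11·292184 + 7
13: 3214031 = 13·247233 + 2
17: 3214031 = 17·189060 + 11
19: 3214031 = 19·169159 + 10
23: 3214031 = 23·139740 + 11
29: 3214031 = 29·110828 + 19
31: 3214031 = 31·103678 + 13
37: 3214031 = 37·86865 + 26
41: 3214031 = 41·78391

41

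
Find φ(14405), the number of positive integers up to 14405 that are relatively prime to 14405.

Factor: 14405 = 5 · 43 · 67.
φ(14405) = (5−1) · (43−1) · (67−1) = 4 · 42 · 66 = 11088.

11088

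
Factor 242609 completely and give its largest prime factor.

83

242609 = 37 · 6557
6557 = 79 · 83
83 is prime.
So 242609 = 37 · 79 · 83; the largest prime factor is 83.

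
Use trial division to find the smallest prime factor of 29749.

71

29749 is odd.
Digit sum 31, not divisible by 3.
Ends in 9: not divisible by 5.
7: 29749 = 7·4249 + 6
11: 29749 = 11·2704 + 5
13: 29749 = 13·2288 + 5
17: 29749 = 17·1749 + 16
19: 29749 = 19·1565 + 14
23: 29749 = 23·1293 + 10
29: 29749 = 29·1025 + 24
31: 29749 = 31·959 + 20
37: 29749 = 37·804 + 1
41: 29749 = 41·725 + 24
43: 29749 = 43·691 + 36
47: 29749 = 47·632 + 45
53: 29749 = 53·561 + 16
59: 29749 = 59·504 + 13
61: 29749 = 61·487 + 42
67: 29749 = 67·444 + 1
71: 29749 = 71·419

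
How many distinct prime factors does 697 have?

697 = 17 · 41
697 = 17 · 41, which has 2 distinct prime factors.

2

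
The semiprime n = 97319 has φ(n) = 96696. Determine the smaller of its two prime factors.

φ(n) = (p−1)(q−1) = n − (p+q) + 1, so p + q = 97319 − 96696 + 1 = 624.
p and q are the roots of t² − 624t + 97319 = 0.
Discriminant: 624² − 4·97319 = 389376 − 389276 = 100; √100 = 10.
q = (624 − 10)/2 = 307, p = (624 + 10)/2 = 317.
Check: 307 · 317 = 97319.

307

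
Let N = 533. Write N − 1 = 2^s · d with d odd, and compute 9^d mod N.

9

533 − 1 = 532 = 2^2 · 133, so d = 133.
9^1 ≡ 9 (mod 533)
9^2 ≡ 9^2 = 81 ≡ 81 (mod 533)
9^4 ≡ 81^2 = 6561 ≡ 165 (mod 533)
9^8 ≡ 165^2 = 27225 ≡ 42 (mod 533)
9^16 ≡ 42^2 = 1764 ≡ 165 (mod 533)
9^32 ≡ 165^2 = 27225 ≡ 42 (mod 533)
9^64 ≡ 42^2 = 1764 ≡ 165 (mod 533)
9^128 ≡ 165^2 = 27225 ≡ 42 (mod 533)
133 = 128 + 4 + 1 in binary powers of 2.
So 9^133 ≡ 42 · 165 · 9 ≡ 9 (mod 533).
Squaring chain: 9 → 81; never reaches −1, so base 9 is a Miller–Rabin witness that 533 is composite.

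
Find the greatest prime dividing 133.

19

133 = 7 · 19
19 is prime.
So 133 = 7 · 19; the largest prime factor is 19.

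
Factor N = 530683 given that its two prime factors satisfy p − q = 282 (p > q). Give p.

Since p = q + 282, we have 530683 = q(q + 282), so q² + 282q − 530683 = 0.
Discriminant: 282² + 4·530683 = 79524 + 2122732 = 2202256; √2202256 = 1484.
q = (−282 + 1484)/2 = 601, and p = q + 282 = 883.
Check: 601 · 883 = 530683.

883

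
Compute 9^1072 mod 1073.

194

9^1 ≡ 9 (mod 1073)
9^2 ≡ 9^2 = 81 ≡ 81 (mod 1073)
9^4 ≡ 81^2 = 6561 ≡ 123 (mod 1073)
9^8 ≡ 123^2 = 15129 ≡ 107 (mod 1073)
9^16 ≡ 107^2 = 11449 ≡ 719 (mod 1073)
9^32 ≡ 719^2 = 516961 ≡ 848 (mod 1073)
9^64 ≡ 848^2 = 719104 ≡ 194 (mod 1073)
9^128 ≡ 194^2 = 37636 ≡ 81 (mod 1073)
9^256 ≡ 81^2 = 6561 ≡ 123 (mod 1073)
9^512 ≡ 123^2 = 15129 ≡ 107 (mod 1073)
9^1024 ≡ 107^2 = 11449 ≡ 719 (mod 1073)
1072 = 1024 + 32 + 16 in binary powers of 2.
So 9^1072 ≡ 719 · 848 · 719 ≡ 194 (mod 1073).
Since 194 ≠ 1, base 9 is a Fermat witness: 1073 is composite.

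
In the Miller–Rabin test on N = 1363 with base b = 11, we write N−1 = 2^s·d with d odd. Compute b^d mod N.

1363 − 1 = 1362 = 2^1 · 681, so d = 681.
11^1 ≡ 11 (mod 1363)
11^2 ≡ 11^2 = 121 ≡ 121 (mod 1363)
11^4 ≡ 121^2 = 14641 ≡ 1011 (mod 1363)
11^8 ≡ 1011^2 = 1022121 ≡ 1234 (mod 1363)
11^16 ≡ 1234^2 = 1522756 ≡ 285 (mod 1363)
11^32 ≡ 285^2 = 81225 ≡ 808 (mod 1363)
11^64 ≡ 808^2 = 652864 ≡ 1350 (mod 1363)
11^128 ≡ 1350^2 = 1822500 ≡ 169 (mod 1363)
11^256 ≡ 169^2 = 28561 ≡ 1301 (mod 1363)
11^512 ≡ 1301^2 = 1692601 ≡ 1118 (mod 1363)
681 = 512 + 128 + 32 + 8 + 1 in binary powers of 2.
So 11^681 ≡ 1118 · 169 · 808 · 1234 · 11 ≡ 872 (mod 1363).
Squaring chain: 872; never reaches −1, so base 11 is a Miller–Rabin witness that 1363 is composite.

872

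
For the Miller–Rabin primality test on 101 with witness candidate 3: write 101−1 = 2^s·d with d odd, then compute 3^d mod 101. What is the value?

10

101 − 1 = 100 = 2^2 · 25, so d = 25.
3^1 ≡ 3 (mod 101)
3^2 ≡ 3^2 = 9 ≡ 9 (mod 101)
3^4 ≡ 9^2 = 81 ≡ 81 (mod 101)
3^8 ≡ 81^2 = 6561 ≡ 97 (mod 101)
3^16 ≡ 97^2 = 9409 ≡ 16 (mod 101)
25 = 16 + 8 + 1 in binary powers of 2.
So 3^25 ≡ 16 · 97 · 3 ≡ 10 (mod 101).
Squaring chain: 10 → 100; reaches −1, so base 3 does not prove 101 composite.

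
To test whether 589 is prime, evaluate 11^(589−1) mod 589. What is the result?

11^1 ≡ 11 (mod 589)
11^2 ≡ 11^2 = 121 ≡ 121 (mod 589)
11^4 ≡ 121^2 = 14641 ≡ 505 (mod 589)
11^8 ≡ 505^2 = 255025 ≡ 577 (mod 589)
11^16 ≡ 577^2 = 332929 ≡ 144 (mod 589)
11^32 ≡ 144^2 = 20736 ≡ 121 (mod 589)
11^64 ≡ 121^2 = 14641 ≡ 505 (mod 589)
11^128 ≡ 505^2 = 255025 ≡ 577 (mod 589)
11^256 ≡ 577^2 = 332929 ≡ 144 (mod 589)
11^512 ≡ 144^2 = 20736 ≡ 121 (mod 589)
588 = 512 + 64 + 8 + 4 in binary powers of 2.
So 11^588 ≡ 121 · 505 · 577 · 505 ≡ 343 (mod 589).
Since 343 ≠ 1, base 11 is a Fermat witness: 589 is composite.

343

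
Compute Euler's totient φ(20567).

20280

Factor: 20567 = 131 · 157.
φ(20567) = (131−1) · (157−1) = 130 · 156 = 20280.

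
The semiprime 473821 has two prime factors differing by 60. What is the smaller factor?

Since p = q + 60, we have 473821 = q(q + 60), so q² + 60q − 473821 = 0.
Discriminant: 60² + 4·473821 = 3600 + 1895284 = 1898884; √1898884 = 1378.
q = (−60 + 1378)/2 = 659, and p = q + 60 = 719.
Check: 659 · 719 = 473821.

659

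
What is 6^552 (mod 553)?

204

6^1 ≡ 6 (mod 553)
6^2 ≡ 6^2 = 36 ≡ 36 (mod 553)
6^4 ≡ 36^2 = 1296 ≡ 190 (mod 553)
6^8 ≡ 190^2 = 36100 ≡ 155 (mod 553)
6^16 ≡ 155^2 = 24025 ≡ 246 (mod 553)
6^32 ≡ 246^2 = 60516 ≡ 239 (mod 553)
6^64 ≡ 239^2 = 57121 ≡ 162 (mod 553)
6^128 ≡ 162^2 = 26244 ≡ 253 (mod 553)
6^256 ≡ 253^2 = 64009 ≡ 414 (mod 553)
6^512 ≡ 414^2 = 171396 ≡ 519 (mod 553)
552 = 512 + 32 + 8 in binary powers of 2.
So 6^552 ≡ 519 · 239 · 155 ≡ 204 (mod 553).
Since 204 ≠ 1, base 6 is a Fermat witness: 553 is composite.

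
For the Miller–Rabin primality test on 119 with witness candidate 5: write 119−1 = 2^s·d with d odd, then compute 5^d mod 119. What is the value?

45

119 − 1 = 118 = 2^1 · 59, so d = 59.
5^1 ≡ 5 (mod 119)
5^2 ≡ 5^2 = 25 ≡ 25 (mod 119)
5^4 ≡ 25^2 = 625 ≡ 30 (mod 119)
5^8 ≡ 30^2 = 900 ≡ 67 (mod 119)
5^16 ≡ 67^2 = 4489 ≡ 86 (mod 119)
5^32 ≡ 86^2 = 7396 ≡ 18 (mod 119)
59 = 32 + 16 + 8 + 2 + 1 in binary powers of 2.
So 5^59 ≡ 18 · 86 · 67 · 25 · 5 ≡ 45 (mod 119).
Squaring chain: 45; never reaches −1, so base 5 is a Miller–Rabin witness that 119 is composite.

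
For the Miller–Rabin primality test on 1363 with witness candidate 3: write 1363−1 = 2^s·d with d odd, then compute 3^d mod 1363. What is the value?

1363 − 1 = 1362 = 2^1 · 681, so d = 681.
3^1 ≡ 3 (mod 1363)
3^2 ≡ 3^2 = 9 ≡ 9 (mod 1363)
3^4 ≡ 9^2 = 81 ≡ 81 (mod 1363)
3^8 ≡ 81^2 = 6561 ≡ 1109 (mod 1363)
3^16 ≡ 1109^2 = 1229881 ≡ 455 (mod 1363)
3^32 ≡ 455^2 = 207025 ≡ 1212 (mod 1363)
3^64 ≡ 1212^2 = 1468944 ≡ 993 (mod 1363)
3^128 ≡ 993^2 = 986049 ≡ 600 (mod 1363)
3^256 ≡ 600^2 = 360000 ≡ 168 (mod 1363)
3^512 ≡ 168^2 = 28224 ≡ 964 (mod 1363)
681 = 512 + 128 + 32 + 8 + 1 in binary powers of 2.
So 3^681 ≡ 964 · 600 · 1212 · 1109 · 3 ≡ 108 (mod 1363).
Squaring chain: 108; never reaches −1, so base 3 is a Miller–Rabin witness that 1363 is composite.

108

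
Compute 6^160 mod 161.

127

6^1 ≡ 6 (mod 161)
6^2 ≡ 6^2 = 36 ≡ 36 (mod 161)
6^4 ≡ 36^2 = 1296 ≡ 8 (mod 161)
6^8 ≡ 8^2 = 64 ≡ 64 (mod 161)
6^16 ≡ 64^2 = 4096 ≡ 71 (mod 161)
6^32 ≡ 71^2 = 5041 ≡ 50 (mod 161)
6^64 ≡ 50^2 = 2500 ≡ 85 (mod 161)
6^128 ≡ 85^2 = 7225 ≡ 141 (mod 161)
160 = 128 + 32 in binary powers of 2.
So 6^160 ≡ 141 · 50 ≡ 127 (mod 161).
Since 127 ≠ 1, base 6 is a Fermat witness: 161 is composite.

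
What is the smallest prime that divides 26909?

26909 is odd.
Digit sum 26, not divisible by 3.
Ends in 9: not divisible by 5.
7: 26909 = 7·3844 + 1
11: 26909 = 11·2446 + 3
13: 26909 = 13·2069 + 12
17: 26909 = 17·1582 + 15
19: 26909 = 19·1416 + 5
23: 26909 = 23·1169 + 22
29: 26909 = 29·927 + 26
31: 26909 = 31·868 + 1
37: 26909 = 37·727 + 10
41: 26909 = 41·656 + 13
43: 26909 = 43·625 + 34
47: 26909 = 47·572 + 25
53: 26909 = 53·507 + 38
59: 26909 = 59·456 + 5
61: 26909 = 61·441 + 8
67: 26909 = 67·401 + 42
71: 26909 = 71·379

71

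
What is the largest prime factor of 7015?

61

7015 = 5 · 1403
1403 = 23 · 61
61 is prime.
So 7015 = 5 · 23 · 61; the largest prime factor is 61.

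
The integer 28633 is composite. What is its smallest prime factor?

28633 is odd.
Digit sum 22, not divisible by 3.
Ends in 3: not divisible by 5.
7: 28633 = 7·4090 + 3
11: 28633 = 11·2603

11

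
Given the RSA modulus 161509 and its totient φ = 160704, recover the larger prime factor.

φ(n) = (p−1)(q−1) = n − (p+q) + 1, so p + q = 161509 − 160704 + 1 = 806.
p and q are the roots of t² − 806t + 161509 = 0.
Discriminant: 806² − 4·161509 = 649636 − 646036 = 3600; √3600 = 60.
q = (806 − 60)/2 = 373, p = (806 + 60)/2 = 433.
Check: 373 · 433 = 161509.

433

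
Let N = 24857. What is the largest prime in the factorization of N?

24857 = 7 · 3551
3551 = 53 · 67
67 is prime.
So 24857 = 7 · 53 · 67; the largest prime factor is 67.

67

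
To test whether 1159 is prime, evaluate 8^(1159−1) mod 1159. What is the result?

590

8^1 ≡ 8 (mod 1159)
8^2 ≡ 8^2 = 64 ≡ 64 (mod 1159)
8^4 ≡ 64^2 = 4096 ≡ 619 (mod 1159)
8^8 ≡ 619^2 = 383161 ≡ 691 (mod 1159)
8^16 ≡ 691^2 = 477481 ≡ 1132 (mod 1159)
8^32 ≡ 1132^2 = 1281424 ≡ 729 (mod 1159)
8^64 ≡ 729^2 = 531441 ≡ 619 (mod 1159)
8^128 ≡ 619^2 = 383161 ≡ 691 (mod 1159)
8^256 ≡ 691^2 = 477481 ≡ 1132 (mod 1159)
8^512 ≡ 1132^2 = 1281424 ≡ 729 (mod 1159)
8^1024 ≡ 729^2 = 531441 ≡ 619 (mod 1159)
1158 = 1024 + 128 + 4 + 2 in binary powers of 2.
So 8^1158 ≡ 619 · 691 · 619 · 64 ≡ 590 (mod 1159).
Since 590 ≠ 1, base 8 is a Fermat witness: 1159 is composite.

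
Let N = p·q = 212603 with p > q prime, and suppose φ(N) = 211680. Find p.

φ(n) = (p−1)(q−1) = n − (p+q) + 1, so p + q = 212603 − 211680 + 1 = 924.
p and q are the roots of t² − 924t + 212603 = 0.
Discriminant: 924² − 4·212603 = 853776 − 850412 = 3364; √3364 = 58.
q = (924 − 58)/2 = 433, p = (924 + 58)/2 = 491.
Check: 433 · 491 = 212603.

491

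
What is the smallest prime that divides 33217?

33217 is odd.
Digit sum 16, not divisible by 3.
Ends in 7: not divisible by 5.
7: 33217 = 7·4745 + 2
11: 33217 = 11·3019 + 8
13: 33217 = 13·2555 + 2
17: 33217 = 17·1953 + 16
19: 33217 = 19·1748 + 5
23: 33217 = 23·1444 + 5
29: 33217 = 29·1145 + 12
31: 33217 = 31·1071 + 16
37: 33217 = 37·897 + 28
41: 33217 = 41·810 + 7
43: 33217 = 43·772 + 21
47: 33217 = 47·706 + 35
53: 33217 = 53·626 + 39
59: 33217 = 59·563

59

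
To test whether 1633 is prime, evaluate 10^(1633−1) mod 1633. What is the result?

1605

10^1 ≡ 10 (mod 1633)
10^2 ≡ 10^2 = 100 ≡ 100 (mod 1633)
10^4 ≡ 100^2 = 10000 ≡ 202 (mod 1633)
10^8 ≡ 202^2 = 40804 ≡ 1612 (mod 1633)
10^16 ≡ 1612^2 = 2598544 ≡ 441 (mod 1633)
10^32 ≡ 441^2 = 194481 ≡ 154 (mod 1633)
10^64 ≡ 154^2 = 23716 ≡ 854 (mod 1633)
10^128 ≡ 854^2 = 729316 ≡ 998 (mod 1633)
10^256 ≡ 998^2 = 996004 ≡ 1507 (mod 1633)
10^512 ≡ 1507^2 = 2271049 ≡ 1179 (mod 1633)
10^1024 ≡ 1179^2 = 1390041 ≡ 358 (mod 1633)
1632 = 1024 + 512 + 64 + 32 in binary powers of 2.
So 10^1632 ≡ 358 · 1179 · 854 · 154 ≡ 1605 (mod 1633).
Since 1605 ≠ 1, base 10 is a Fermat witness: 1633 is composite.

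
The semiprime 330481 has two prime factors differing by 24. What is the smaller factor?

563

Since p = q + 24, we have 330481 = q(q + 24), so q² + 24q − 330481 = 0.
Discriminant: 24² + 4·330481 = 576 + 1321924 = 1322500; √1322500 = 1150.
q = (−24 + 1150)/2 = 563, and p = q + 24 = 587.
Check: 563 · 587 = 330481.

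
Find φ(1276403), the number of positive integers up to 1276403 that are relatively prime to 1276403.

Factor: 1276403 = 79 · 107 · 151.
φ(1276403) = (79−1) · (107−1) · (151−1) = 78 · 106 · 150 = 1240200.

1240200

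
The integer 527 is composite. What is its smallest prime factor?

527 is odd.
Digit sum 14, not divisible by 3.
Ends in 7: not divisible by 5.
7: 527 = 7·75 + 2
11: 527 = 11·47 + 10
13: 527 = 13·40 + 7
17: 527 = 17·31

17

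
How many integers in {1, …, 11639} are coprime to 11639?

11424

Factor: 11639 = 103 · 113.
φ(11639) = (103−1) · (113−1) = 102 · 112 = 11424.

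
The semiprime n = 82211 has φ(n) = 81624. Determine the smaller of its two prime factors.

229

φ(n) = (p−1)(q−1) = n − (p+q) + 1, so p + q = 82211 − 81624 + 1 = 588.
p and q are the roots of t² − 588t + 82211 = 0.
Discriminant: 588² − 4·82211 = 345744 − 328844 = 16900; √16900 = 130.
q = (588 − 130)/2 = 229, p = (588 + 130)/2 = 359.
Check: 229 · 359 = 82211.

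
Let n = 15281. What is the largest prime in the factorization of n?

59

15281 = 7 · 2183
2183 = 37 · 59
59 is prime.
So 15281 = 7 · 37 · 59; the largest prime factor is 59.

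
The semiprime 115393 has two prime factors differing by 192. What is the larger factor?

Since p = q + 192, we have 115393 = q(q + 192), so q² + 192q − 115393 = 0.
Discriminant: 192² + 4·115393 = 36864 + 461572 = 498436; √498436 = 706.
q = (−192 + 706)/2 = 257, and p = q + 192 = 449.
Check: 257 · 449 = 115393.

449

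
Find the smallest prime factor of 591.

591 is odd.
Digit sum 15, divisible by 3.

3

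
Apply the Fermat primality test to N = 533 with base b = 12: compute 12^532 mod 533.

66

12^1 ≡ 12 (mod 533)
12^2 ≡ 12^2 = 144 ≡ 144 (mod 533)
12^4 ≡ 144^2 = 20736 ≡ 482 (mod 533)
12^8 ≡ 482^2 = 232324 ≡ 469 (mod 533)
12^16 ≡ 469^2 = 219961 ≡ 365 (mod 533)
12^32 ≡ 365^2 = 133225 ≡ 508 (mod 533)
12^64 ≡ 508^2 = 258064 ≡ 92 (mod 533)
12^128 ≡ 92^2 = 8464 ≡ 469 (mod 533)
12^256 ≡ 469^2 = 219961 ≡ 365 (mod 533)
12^512 ≡ 365^2 = 133225 ≡ 508 (mod 533)
532 = 512 + 16 + 4 in binary powers of 2.
So 12^532 ≡ 508 · 365 · 482 ≡ 66 (mod 533).
Since 66 ≠ 1, base 12 is a Fermat witness: 533 is composite.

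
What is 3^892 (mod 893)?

3^1 ≡ 3 (mod 893)
3^2 ≡ 3^2 = 9 ≡ 9 (mod 893)
3^4 ≡ 9^2 = 81 ≡ 81 (mod 893)
3^8 ≡ 81^2 = 6561 ≡ 310 (mod 893)
3^16 ≡ 310^2 = 96100 ≡ 549 (mod 893)
3^32 ≡ 549^2 = 301401 ≡ 460 (mod 893)
3^64 ≡ 460^2 = 211600 ≡ 852 (mod 893)
3^128 ≡ 852^2 = 725904 ≡ 788 (mod 893)
3^256 ≡ 788^2 = 620944 ≡ 309 (mod 893)
3^512 ≡ 309^2 = 95481 ≡ 823 (mod 893)
892 = 512 + 256 + 64 + 32 + 16 + 8 + 4 in binary powers of 2.
So 3^892 ≡ 823 · 309 · 852 · 460 · 549 · 310 · 81 ≡ 852 (mod 893).
Since 852 ≠ 1, base 3 is a Fermat witness: 893 is composite.

852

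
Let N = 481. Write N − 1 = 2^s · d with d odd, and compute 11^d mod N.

369

481 − 1 = 480 = 2^5 · 15, so d = 15.
11^1 ≡ 11 (mod 481)
11^2 ≡ 11^2 = 121 ≡ 121 (mod 481)
11^4 ≡ 121^2 = 14641 ≡ 211 (mod 481)
11^8 ≡ 211^2 = 44521 ≡ 269 (mod 481)
15 = 8 + 4 + 2 + 1 in binary powers of 2.
So 11^15 ≡ 269 · 211 · 121 · 11 ≡ 369 (mod 481).
Squaring chain: 369 → 38 → 1 → 1 → 1; never reaches −1, so base 11 is a Miller–Rabin witness that 481 is composite.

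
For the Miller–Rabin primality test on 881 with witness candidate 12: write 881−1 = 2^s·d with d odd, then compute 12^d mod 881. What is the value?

881 − 1 = 880 = 2^4 · 55, so d = 55.
12^1 ≡ 12 (mod 881)
12^2 ≡ 12^2 = 144 ≡ 144 (mod 881)
12^4 ≡ 144^2 = 20736 ≡ 473 (mod 881)
12^8 ≡ 473^2 = 223729 ≡ 836 (mod 881)
12^16 ≡ 836^2 = 698896 ≡ 263 (mod 881)
12^32 ≡ 263^2 = 69169 ≡ 451 (mod 881)
55 = 32 + 16 + 4 + 2 + 1 in binary powers of 2.
So 12^55 ≡ 451 · 263 · 473 · 144 · 12 ≡ 767 (mod 881).
Squaring chain: 767 → 662 → 387 → 880; reaches −1, so base 12 does not prove 881 composite.

767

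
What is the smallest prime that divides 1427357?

1427357 is odd.
Digit sum 29, not divisible by 3.
Ends in 7: not divisible by 5.
7: 1427357 = 7·203908 + 1
11: 1427357 = 11·129759 + 8
13: 1427357 = 13·109796 + 9
17: 1427357 = 17·83962 + 3
19: 1427357 = 19·75124 + 1
23: 1427357 = 23·62059

23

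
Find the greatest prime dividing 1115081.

1115081 = 11 · 101371
101371 = 17 · 5963
5963 = 67 · 89
89 is prime.
So 1115081 = 11 · 17 · 67 · 89; the largest prime factor is 89.

89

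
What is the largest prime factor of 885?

59

885 = 3 · 295
295 = 5 · 59
59 is prime.
So 885 = 3 · 5 · 59; the largest prime factor is 59.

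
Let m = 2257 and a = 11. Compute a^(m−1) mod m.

11^1 ≡ 11 (mod 2257)
11^2 ≡ 11^2 = 121 ≡ 121 (mod 2257)
11^4 ≡ 121^2 = 14641 ≡ 1099 (mod 2257)
11^8 ≡ 1099^2 = 1207801 ≡ 306 (mod 2257)
11^16 ≡ 306^2 = 93636 ≡ 1099 (mod 2257)
11^32 ≡ 1099^2 = 1207801 ≡ 306 (mod 2257)
11^64 ≡ 306^2 = 93636 ≡ 1099 (mod 2257)
11^128 ≡ 1099^2 = 1207801 ≡ 306 (mod 2257)
11^256 ≡ 306^2 = 93636 ≡ 1099 (mod 2257)
11^512 ≡ 1099^2 = 1207801 ≡ 306 (mod 2257)
11^1024 ≡ 306^2 = 93636 ≡ 1099 (mod 2257)
11^2048 ≡ 1099^2 = 1207801 ≡ 306 (mod 2257)
2256 = 2048 + 128 + 64 + 16 in binary powers of 2.
So 11^2256 ≡ 306 · 306 · 1099 · 1099 ≡ 1 (mod 2257).
Since the result is 1, base 11 gives no evidence that 2257 is composite.

1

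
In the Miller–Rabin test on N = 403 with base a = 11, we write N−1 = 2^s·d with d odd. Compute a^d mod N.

151

403 − 1 = 402 = 2^1 · 201, so d = 201.
11^1 ≡ 11 (mod 403)
11^2 ≡ 11^2 = 121 ≡ 121 (mod 403)
11^4 ≡ 121^2 = 14641 ≡ 133 (mod 403)
11^8 ≡ 133^2 = 17689 ≡ 360 (mod 403)
11^16 ≡ 360^2 = 129600 ≡ 237 (mod 403)
11^32 ≡ 237^2 = 56169 ≡ 152 (mod 403)
11^64 ≡ 152^2 = 23104 ≡ 133 (mod 403)
11^128 ≡ 133^2 = 17689 ≡ 360 (mod 403)
201 = 128 + 64 + 8 + 1 in binary powers of 2.
So 11^201 ≡ 360 · 133 · 360 · 11 ≡ 151 (mod 403).
Squaring chain: 151; never reaches −1, so base 11 is a Miller–Rabin witness that 403 is composite.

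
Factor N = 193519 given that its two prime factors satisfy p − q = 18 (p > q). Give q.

431

Since p = q + 18, we have 193519 = q(q + 18), so q² + 18q − 193519 = 0.
Discriminant: 18² + 4·193519 = 324 + 774076 = 774400; √774400 = 880.
q = (−18 + 880)/2 = 431, and p = q + 18 = 449.
Check: 431 · 449 = 193519.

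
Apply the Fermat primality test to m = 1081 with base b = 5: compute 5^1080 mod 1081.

5^1 ≡ 5 (mod 1081)
5^2 ≡ 5^2 = 25 ≡ 25 (mod 1081)
5^4 ≡ 25^2 = 625 ≡ 625 (mod 1081)
5^8 ≡ 625^2 = 390625 ≡ 384 (mod 1081)
5^16 ≡ 384^2 = 147456 ≡ 440 (mod 1081)
5^32 ≡ 440^2 = 193600 ≡ 101 (mod 1081)
5^64 ≡ 101^2 = 10201 ≡ 472 (mod 1081)
5^128 ≡ 472^2 = 222784 ≡ 98 (mod 1081)
5^256 ≡ 98^2 = 9604 ≡ 956 (mod 1081)
5^512 ≡ 956^2 = 913936 ≡ 491 (mod 1081)
5^1024 ≡ 491^2 = 241081 ≡ 18 (mod 1081)
1080 = 1024 + 32 + 16 + 8 in binary powers of 2.
So 5^1080 ≡ 18 · 101 · 440 · 384 ≡ 968 (mod 1081).
Since 968 ≠ 1, base 5 is a Fermat witness: 1081 is composite.

968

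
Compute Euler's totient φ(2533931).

2476800

Factor: 2533931 = 97 · 151 · 173.
φ(2533931) = (97−1) · (151−1) · (173−1) = 96 · 150 · 172 = 2476800.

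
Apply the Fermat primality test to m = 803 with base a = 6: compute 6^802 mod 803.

641

6^1 ≡ 6 (mod 803)
6^2 ≡ 6^2 = 36 ≡ 36 (mod 803)
6^4 ≡ 36^2 = 1296 ≡ 493 (mod 803)
6^8 ≡ 493^2 = 243049 ≡ 543 (mod 803)
6^16 ≡ 543^2 = 294849 ≡ 148 (mod 803)
6^32 ≡ 148^2 = 21904 ≡ 223 (mod 803)
6^64 ≡ 223^2 = 49729 ≡ 746 (mod 803)
6^128 ≡ 746^2 = 556516 ≡ 37 (mod 803)
6^256 ≡ 37^2 = 1369 ≡ 566 (mod 803)
6^512 ≡ 566^2 = 320356 ≡ 762 (mod 803)
802 = 512 + 256 + 32 + 2 in binary powers of 2.
So 6^802 ≡ 762 · 566 · 223 · 36 ≡ 641 (mod 803).
Since 641 ≠ 1, base 6 is a Fermat witness: 803 is composite.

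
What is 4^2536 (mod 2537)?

4^1 ≡ 4 (mod 2537)
4^2 ≡ 4^2 = 16 ≡ 16 (mod 2537)
4^4 ≡ 16^2 = 256 ≡ 256 (mod 2537)
4^8 ≡ 256^2 = 65536 ≡ 2111 (mod 2537)
4^16 ≡ 2111^2 = 4456321 ≡ 1349 (mod 2537)
4^32 ≡ 1349^2 = 1819801 ≡ 772 (mod 2537)
4^64 ≡ 772^2 = 595984 ≡ 2326 (mod 2537)
4^128 ≡ 2326^2 = 5410276 ≡ 1392 (mod 2537)
4^256 ≡ 1392^2 = 1937664 ≡ 1933 (mod 2537)
4^512 ≡ 1933^2 = 3736489 ≡ 2025 (mod 2537)
4^1024 ≡ 2025^2 = 4100625 ≡ 833 (mod 2537)
4^2048 ≡ 833^2 = 693889 ≡ 1288 (mod 2537)
2536 = 2048 + 256 + 128 + 64 + 32 + 8 in binary powers of 2.
So 4^2536 ≡ 1288 · 1933 · 1392 · 2326 · 772 · 2111 ≡ 317 (mod 2537).
Since 317 ≠ 1, base 4 is a Fermat witness: 2537 is composite.

317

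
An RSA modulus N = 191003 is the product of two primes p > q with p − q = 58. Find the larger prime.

Since p = q + 58, we have 191003 = q(q + 58), so q² + 58q − 191003 = 0.
Discriminant: 58² + 4·191003 = 3364 + 764012 = 767376; √767376 = 876.
q = (−58 + 876)/2 = 409, and p = q + 58 = 467.
Check: 409 · 467 = 191003.

467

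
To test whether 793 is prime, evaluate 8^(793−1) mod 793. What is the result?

8^1 ≡ 8 (mod 793)
8^2 ≡ 8^2 = 64 ≡ 64 (mod 793)
8^4 ≡ 64^2 = 4096 ≡ 131 (mod 793)
8^8 ≡ 131^2 = 17161 ≡ 508 (mod 793)
8^16 ≡ 508^2 = 258064 ≡ 339 (mod 793)
8^32 ≡ 339^2 = 114921 ≡ 729 (mod 793)
8^64 ≡ 729^2 = 531441 ≡ 131 (mod 793)
8^128 ≡ 131^2 = 17161 ≡ 508 (mod 793)
8^256 ≡ 508^2 = 258064 ≡ 339 (mod 793)
8^512 ≡ 339^2 = 114921 ≡ 729 (mod 793)
792 = 512 + 256 + 16 + 8 in binary powers of 2.
So 8^792 ≡ 729 · 339 · 339 · 508 ≡ 729 (mod 793).
Since 729 ≠ 1, base 8 is a Fermat witness: 793 is composite.

729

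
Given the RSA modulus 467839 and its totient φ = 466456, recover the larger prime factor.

797

φ(n) = (p−1)(q−1) = n − (p+q) + 1, so p + q = 467839 − 466456 + 1 = 1384.
p and q are the roots of t² − 1384t + 467839 = 0.
Discriminant: 1384² − 4·467839 = 1915456 − 1871356 = 44100; √44100 = 210.
q = (1384 − 210)/2 = 587, p = (1384 + 210)/2 = 797.
Check: 587 · 797 = 467839.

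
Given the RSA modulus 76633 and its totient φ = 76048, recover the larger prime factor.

389

φ(n) = (p−1)(q−1) = n − (p+q) + 1, so p + q = 76633 − 76048 + 1 = 586.
p and q are the roots of t² − 586t + 76633 = 0.
Discriminant: 586² − 4·76633 = 343396 − 306532 = 36864; √36864 = 192.
q = (586 − 192)/2 = 197, p = (586 + 192)/2 = 389.
Check: 197 · 389 = 76633.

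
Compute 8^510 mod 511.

8^1 ≡ 8 (mod 511)
8^2 ≡ 8^2 = 64 ≡ 64 (mod 511)
8^4 ≡ 64^2 = 4096 ≡ 8 (mod 511)
8^8 ≡ 8^2 = 64 ≡ 64 (mod 511)
8^16 ≡ 64^2 = 4096 ≡ 8 (mod 511)
8^32 ≡ 8^2 = 64 ≡ 64 (mod 511)
8^64 ≡ 64^2 = 4096 ≡ 8 (mod 511)
8^128 ≡ 8^2 = 64 ≡ 64 (mod 511)
8^256 ≡ 64^2 = 4096 ≡ 8 (mod 511)
510 = 256 + 128 + 64 + 32 + 16 + 8 + 4 + 2 in binary powers of 2.
So 8^510 ≡ 8 · 64 · 8 · 64 · 8 · 64 · 8 · 64 ≡ 1 (mod 511).
Since the result is 1, base 8 gives no evidence that 511 is composite.

1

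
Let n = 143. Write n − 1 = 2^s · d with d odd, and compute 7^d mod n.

143 − 1 = 142 = 2^1 · 71, so d = 71.
7^1 ≡ 7 (mod 143)
7^2 ≡ 7^2 = 49 ≡ 49 (mod 143)
7^4 ≡ 49^2 = 2401 ≡ 113 (mod 143)
7^8 ≡ 113^2 = 12769 ≡ 42 (mod 143)
7^16 ≡ 42^2 = 1764 ≡ 48 (mod 143)
7^32 ≡ 48^2 = 2304 ≡ 16 (mod 143)
7^64 ≡ 16^2 = 256 ≡ 113 (mod 143)
71 = 64 + 4 + 2 + 1 in binary powers of 2.
So 7^71 ≡ 113 · 113 · 49 · 7 ≡ 106 (mod 143).
Squaring chain: 106; never reaches −1, so base 7 is a Miller–Rabin witness that 143 is composite.

106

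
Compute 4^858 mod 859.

1

4^1 ≡ 4 (mod 859)
4^2 ≡ 4^2 = 16 ≡ 16 (mod 859)
4^4 ≡ 16^2 = 256 ≡ 256 (mod 859)
4^8 ≡ 256^2 = 65536 ≡ 252 (mod 859)
4^16 ≡ 252^2 = 63504 ≡ 797 (mod 859)
4^32 ≡ 797^2 = 635209 ≡ 408 (mod 859)
4^64 ≡ 408^2 = 166464 ≡ 677 (mod 859)
4^128 ≡ 677^2 = 458329 ≡ 482 (mod 859)
4^256 ≡ 482^2 = 232324 ≡ 394 (mod 859)
4^512 ≡ 394^2 = 155236 ≡ 616 (mod 859)
858 = 512 + 256 + 64 + 16 + 8 + 2 in binary powers of 2.
So 4^858 ≡ 616 · 394 · 677 · 797 · 252 · 16 ≡ 1 (mod 859).
Since the result is 1, base 4 gives no evidence that 859 is composite.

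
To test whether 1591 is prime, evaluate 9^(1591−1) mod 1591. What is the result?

9^1 ≡ 9 (mod 1591)
9^2 ≡ 9^2 = 81 ≡ 81 (mod 1591)
9^4 ≡ 81^2 = 6561 ≡ 197 (mod 1591)
9^8 ≡ 197^2 = 38809 ≡ 625 (mod 1591)
9^16 ≡ 625^2 = 390625 ≡ 830 (mod 1591)
9^32 ≡ 830^2 = 688900 ≡ 1588 (mod 1591)
9^64 ≡ 1588^2 = 2521744 ≡ 9 (mod 1591)
9^128 ≡ 9^2 = 81 ≡ 81 (mod 1591)
9^256 ≡ 81^2 = 6561 ≡ 197 (mod 1591)
9^512 ≡ 197^2 = 38809 ≡ 625 (mod 1591)
9^1024 ≡ 625^2 = 390625 ≡ 830 (mod 1591)
1590 = 1024 + 512 + 32 + 16 + 4 + 2 in binary powers of 2.
So 9^1590 ≡ 830 · 625 · 1588 · 830 · 197 · 81 ≡ 269 (mod 1591).
Since 269 ≠ 1, base 9 is a Fermat witness: 1591 is composite.

269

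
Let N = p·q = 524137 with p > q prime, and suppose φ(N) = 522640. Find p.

φ(n) = (p−1)(q−1) = n − (p+q) + 1, so p + q = 524137 − 522640 + 1 = 1498.
p and q are the roots of t² − 1498t + 524137 = 0.
Discriminant: 1498² − 4·524137 = 2244004 − 2096548 = 147456; √147456 = 384.
q = (1498 − 384)/2 = 557, p = (1498 + 384)/2 = 941.
Check: 557 · 941 = 524137.

941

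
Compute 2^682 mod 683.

1

2^1 ≡ 2 (mod 683)
2^2 ≡ 2^2 = 4 ≡ 4 (mod 683)
2^4 ≡ 4^2 = 16 ≡ 16 (mod 683)
2^8 ≡ 16^2 = 256 ≡ 256 (mod 683)
2^16 ≡ 256^2 = 65536 ≡ 651 (mod 683)
2^32 ≡ 651^2 = 423801 ≡ 341 (mod 683)
2^64 ≡ 341^2 = 116281 ≡ 171 (mod 683)
2^128 ≡ 171^2 = 29241 ≡ 555 (mod 683)
2^256 ≡ 555^2 = 308025 ≡ 675 (mod 683)
2^512 ≡ 675^2 = 455625 ≡ 64 (mod 683)
682 = 512 + 128 + 32 + 8 + 2 in binary powers of 2.
So 2^682 ≡ 64 · 555 · 341 · 256 · 4 ≡ 1 (mod 683).
Since the result is 1, base 2 gives no evidence that 683 is composite.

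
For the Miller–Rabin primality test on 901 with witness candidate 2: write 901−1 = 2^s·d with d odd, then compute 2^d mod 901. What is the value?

427

901 − 1 = 900 = 2^2 · 225, so d = 225.
2^1 ≡ 2 (mod 901)
2^2 ≡ 2^2 = 4 ≡ 4 (mod 901)
2^4 ≡ 4^2 = 16 ≡ 16 (mod 901)
2^8 ≡ 16^2 = 256 ≡ 256 (mod 901)
2^16 ≡ 256^2 = 65536 ≡ 664 (mod 901)
2^32 ≡ 664^2 = 440896 ≡ 307 (mod 901)
2^64 ≡ 307^2 = 94249 ≡ 545 (mod 901)
2^128 ≡ 545^2 = 297025 ≡ 596 (mod 901)
225 = 128 + 64 + 32 + 1 in binary powers of 2.
So 2^225 ≡ 596 · 545 · 307 · 2 ≡ 427 (mod 901).
Squaring chain: 427 → 327; never reaches −1, so base 2 is a Miller–Rabin witness that 901 is composite.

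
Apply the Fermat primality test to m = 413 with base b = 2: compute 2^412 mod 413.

2^1 ≡ 2 (mod 413)
2^2 ≡ 2^2 = 4 ≡ 4 (mod 413)
2^4 ≡ 4^2 = 16 ≡ 16 (mod 413)
2^8 ≡ 16^2 = 256 ≡ 256 (mod 413)
2^16 ≡ 256^2 = 65536 ≡ 282 (mod 413)
2^32 ≡ 282^2 = 79524 ≡ 228 (mod 413)
2^64 ≡ 228^2 = 51984 ≡ 359 (mod 413)
2^128 ≡ 359^2 = 128881 ≡ 25 (mod 413)
2^256 ≡ 25^2 = 625 ≡ 212 (mod 413)
412 = 256 + 128 + 16 + 8 + 4 in binary powers of 2.
So 2^412 ≡ 212 · 25 · 282 · 256 · 16 ≡ 359 (mod 413).
Since 359 ≠ 1, base 2 is a Fermat witness: 413 is composite.

359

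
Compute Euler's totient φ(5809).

5616

Factor: 5809 = 37 · 157.
φ(5809) = (37−1) · (157−1) = 36 · 156 = 5616.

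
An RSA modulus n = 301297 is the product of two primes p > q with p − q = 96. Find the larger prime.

Since p = q + 96, we have 301297 = q(q + 96), so q² + 96q − 301297 = 0.
Discriminant: 96² + 4·301297 = 9216 + 1205188 = 1214404; √1214404 = 1102.
q = (−96 + 1102)/2 = 503, and p = q + 96 = 599.
Check: 503 · 599 = 301297.

599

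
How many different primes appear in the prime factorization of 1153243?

5

1153243 = 7 · 164749
164749 = 13 · 12673
12673 = 19 · 667
667 = 23 · 29
1153243 = 7 · 13 · 19 · 23 · 29, which has 5 distinct prime factors.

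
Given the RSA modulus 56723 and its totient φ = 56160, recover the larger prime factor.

φ(n) = (p−1)(q−1) = n − (p+q) + 1, so p + q = 56723 − 56160 + 1 = 564.
p and q are the roots of t² − 564t + 56723 = 0.
Discriminant: 564² − 4·56723 = 318096 − 226892 = 91204; √91204 = 302.
q = (564 − 302)/2 = 131, p = (564 + 302)/2 = 433.
Check: 131 · 433 = 56723.

433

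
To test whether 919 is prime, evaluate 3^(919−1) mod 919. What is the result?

3^1 ≡ 3 (mod 919)
3^2 ≡ 3^2 = 9 ≡ 9 (mod 919)
3^4 ≡ 9^2 = 81 ≡ 81 (mod 919)
3^8 ≡ 81^2 = 6561 ≡ 128 (mod 919)
3^16 ≡ 128^2 = 16384 ≡ 761 (mod 919)
3^32 ≡ 761^2 = 579121 ≡ 151 (mod 919)
3^64 ≡ 151^2 = 22801 ≡ 745 (mod 919)
3^128 ≡ 745^2 = 555025 ≡ 868 (mod 919)
3^256 ≡ 868^2 = 753424 ≡ 763 (mod 919)
3^512 ≡ 763^2 = 582169 ≡ 442 (mod 919)
918 = 512 + 256 + 128 + 16 + 4 + 2 in binary powers of 2.
So 3^918 ≡ 442 · 763 · 868 · 761 · 81 · 9 ≡ 1 (mod 919).
Since the result is 1, base 3 gives no evidence that 919 is composite.

1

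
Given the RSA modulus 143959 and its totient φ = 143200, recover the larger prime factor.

401

φ(n) = (p−1)(q−1) = n − (p+q) + 1, so p + q = 143959 − 143200 + 1 = 760.
p and q are the roots of t² − 760t + 143959 = 0.
Discriminant: 760² − 4·143959 = 577600 − 575836 = 1764; √1764 = 42.
q = (760 − 42)/2 = 359, p = (760 + 42)/2 = 401.
Check: 359 · 401 = 143959.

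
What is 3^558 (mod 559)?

391

3^1 ≡ 3 (mod 559)
3^2 ≡ 3^2 = 9 ≡ 9 (mod 559)
3^4 ≡ 9^2 = 81 ≡ 81 (mod 559)
3^8 ≡ 81^2 = 6561 ≡ 412 (mod 559)
3^16 ≡ 412^2 = 169744 ≡ 367 (mod 559)
3^32 ≡ 367^2 = 134689 ≡ 529 (mod 559)
3^64 ≡ 529^2 = 279841 ≡ 341 (mod 559)
3^128 ≡ 341^2 = 116281 ≡ 9 (mod 559)
3^256 ≡ 9^2 = 81 ≡ 81 (mod 559)
3^512 ≡ 81^2 = 6561 ≡ 412 (mod 559)
558 = 512 + 32 + 8 + 4 + 2 in binary powers of 2.
So 3^558 ≡ 412 · 529 · 412 · 81 · 9 ≡ 391 (mod 559).
Since 391 ≠ 1, base 3 is a Fermat witness: 559 is composite.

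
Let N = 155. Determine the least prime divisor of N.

5

155 is odd.
Digit sum 11, not divisible by 3.
Ends in 5: divisible by 5.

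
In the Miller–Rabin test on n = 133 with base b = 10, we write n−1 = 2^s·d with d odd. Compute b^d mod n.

27

133 − 1 = 132 = 2^2 · 33, so d = 33.
10^1 ≡ 10 (mod 133)
10^2 ≡ 10^2 = 100 ≡ 100 (mod 133)
10^4 ≡ 100^2 = 10000 ≡ 25 (mod 133)
10^8 ≡ 25^2 = 625 ≡ 93 (mod 133)
10^16 ≡ 93^2 = 8649 ≡ 4 (mod 133)
10^32 ≡ 4^2 = 16 ≡ 16 (mod 133)
33 = 32 + 1 in binary powers of 2.
So 10^33 ≡ 16 · 10 ≡ 27 (mod 133).
Squaring chain: 27 → 64; never reaches −1, so base 10 is a Miller–Rabin witness that 133 is composite.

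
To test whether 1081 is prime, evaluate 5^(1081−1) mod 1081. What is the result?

968

5^1 ≡ 5 (mod 1081)
5^2 ≡ 5^2 = 25 ≡ 25 (mod 1081)
5^4 ≡ 25^2 = 625 ≡ 625 (mod 1081)
5^8 ≡ 625^2 = 390625 ≡ 384 (mod 1081)
5^16 ≡ 384^2 = 147456 ≡ 440 (mod 1081)
5^32 ≡ 440^2 = 193600 ≡ 101 (mod 1081)
5^64 ≡ 101^2 = 10201 ≡ 472 (mod 1081)
5^128 ≡ 472^2 = 222784 ≡ 98 (mod 1081)
5^256 ≡ 98^2 = 9604 ≡ 956 (mod 1081)
5^512 ≡ 956^2 = 913936 ≡ 491 (mod 1081)
5^1024 ≡ 491^2 = 241081 ≡ 18 (mod 1081)
1080 = 1024 + 32 + 16 + 8 in binary powers of 2.
So 5^1080 ≡ 18 · 101 · 440 · 384 ≡ 968 (mod 1081).
Since 968 ≠ 1, base 5 is a Fermat witness: 1081 is composite.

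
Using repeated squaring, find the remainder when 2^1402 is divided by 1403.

2^1 ≡ 2 (mod 1403)
2^2 ≡ 2^2 = 4 ≡ 4 (mod 1403)
2^4 ≡ 4^2 = 16 ≡ 16 (mod 1403)
2^8 ≡ 16^2 = 256 ≡ 256 (mod 1403)
2^16 ≡ 256^2 = 65536 ≡ 998 (mod 1403)
2^32 ≡ 998^2 = 996004 ≡ 1277 (mod 1403)
2^64 ≡ 1277^2 = 1630729 ≡ 443 (mod 1403)
2^128 ≡ 443^2 = 196249 ≡ 1232 (mod 1403)
2^256 ≡ 1232^2 = 1517824 ≡ 1181 (mod 1403)
2^512 ≡ 1181^2 = 1394761 ≡ 179 (mod 1403)
2^1024 ≡ 179^2 = 32041 ≡ 1175 (mod 1403)
1402 = 1024 + 256 + 64 + 32 + 16 + 8 + 2 in binary powers of 2.
So 2^1402 ≡ 1175 · 1181 · 443 · 1277 · 998 · 256 · 4 ≡ 676 (mod 1403).
Since 676 ≠ 1, base 2 is a Fermat witness: 1403 is composite.

676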